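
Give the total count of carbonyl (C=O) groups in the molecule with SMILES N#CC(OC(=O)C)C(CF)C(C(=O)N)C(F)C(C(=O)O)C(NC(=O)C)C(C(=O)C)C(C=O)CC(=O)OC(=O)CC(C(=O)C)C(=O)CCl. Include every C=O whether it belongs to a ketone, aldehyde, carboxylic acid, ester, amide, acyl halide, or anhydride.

CH(OCOCH3): ester, 1 C=O (running total 1).
CH(CONH2): amide, 1 C=O (running total 2).
CH(COOH): carboxylic acid, 1 C=O (running total 3).
CH(NHCOCH3): amide, 1 C=O (running total 4).
CH(COCH3): ketone, 1 C=O (running total 5).
CH(CHO): aldehyde, 1 C=O (running total 6).
CH2CO-O-COCH2: anhydride, 2 C=O (running total 8).
CH(COCH3): ketone, 1 C=O (running total 9).
CO: ketone, 1 C=O (running total 10).

10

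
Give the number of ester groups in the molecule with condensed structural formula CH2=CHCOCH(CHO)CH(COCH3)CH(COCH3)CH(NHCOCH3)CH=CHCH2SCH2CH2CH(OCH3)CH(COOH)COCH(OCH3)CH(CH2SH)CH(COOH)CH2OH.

0

Working along the chain:
  CH2=CH: C=C double bond → alkene.
  CO: –C(=O)– with carbon on both sides → ketone.
  CH(CHO): pendant –CHO: carbonyl C bonded to C and H → aldehyde.
  CH(COCH3): pendant –COCH3: carbonyl C bonded to two carbons → ketone.
  CH(COCH3): pendant –COCH3: carbonyl C bonded to two carbons → ketone.
  CH(NHCOCH3): pendant –NHC(=O)CH3: N bonded to a carbonyl → amide (not amine).
  CH=CH: C=C double bond → alkene.
  CH2SCH2: C–S–C linkage → sulfide (thioether).
  CH(OCH3): pendant –OCH3: C–O–C with sp³ C, no adjacent C=O → ether.
  CH(COOH): pendant –COOH: carbonyl C bonded to C and –OH → carboxylic acid.
  CO: –C(=O)– with carbon on both sides → ketone.
  CH(OCH3): pendant –OCH3: C–O–C with sp³ C, no adjacent C=O → ether.
  CH(CH2SH): pendant –CH2SH → thiol.
  CH(COOH): pendant –COOH: carbonyl C bonded to C and –OH → carboxylic acid.
  CH2OH: –OH on an sp³ carbon → alcohol.
No segment is a ester: CO is ketone, not ester; CH(COCH3) is ketone, not ester; CH(COCH3) is ketone, not ester. → 0.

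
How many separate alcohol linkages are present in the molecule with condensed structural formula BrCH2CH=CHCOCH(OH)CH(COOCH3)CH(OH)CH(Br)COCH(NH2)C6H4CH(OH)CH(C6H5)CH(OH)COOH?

4

Taking each segment in turn:
  BrCH2: halogen on an sp³ carbon → alkyl halide.
  CH=CH: C=C double bond → alkene.
  CO: –C(=O)– with carbon on both sides → ketone.
  CH(OH): –OH on an sp³ carbon → alcohol (secondary).
  CH(COOCH3): pendant –COOCH3: carbonyl C bonded to C and –OCH3 → ester.
  CH(OH): –OH on an sp³ carbon → alcohol (secondary).
  CH(Br): halogen on an sp³ carbon → alkyl halide.
  CO: –C(=O)– with carbon on both sides → ketone.
  CH(NH2): –NH2 on an sp³ carbon with no adjacent C=O → amine.
  C6H4: para-disubstituted benzene ring → arene.
  CH(OH): –OH on an sp³ carbon → alcohol (secondary).
  CH(C6H5): pendant –C6H5: benzene ring → arene.
  CH(OH): –OH on an sp³ carbon → alcohol (secondary).
  COOH: –COOH: carbonyl C bonded to –OH and C → carboxylic acid (the –OH is not a separate alcohol).
Alcohol appears at: CH(OH), CH(OH), CH(OH), CH(OH) → 4.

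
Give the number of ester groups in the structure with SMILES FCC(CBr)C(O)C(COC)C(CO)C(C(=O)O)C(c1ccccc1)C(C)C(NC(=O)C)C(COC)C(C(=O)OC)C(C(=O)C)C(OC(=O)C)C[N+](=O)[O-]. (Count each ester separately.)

halogen on an sp³ carbon → alkyl halide.
pendant –CH2X: halogen on sp³ carbon → alkyl halide.
–OH on an sp³ carbon → alcohol (secondary).
pendant –CH2OCH3: C–O–C linkage → ether.
pendant –CH2OH on an sp³ backbone C → alcohol.
pendant –COOH: carbonyl C bonded to C and –OH → carboxylic acid.
pendant –C6H5: benzene ring → arene.
pendant –NHC(=O)CH3: N bonded to a carbonyl → amide (not amine).
pendant –CH2OCH3: C–O–C linkage → ether.
pendant –COOCH3: carbonyl C bonded to C and –OCH3 → ester.
pendant –COCH3: carbonyl C bonded to two carbons → ketone.
pendant –OC(=O)CH3: an acyloxy group → ester.
–NO2 on carbon → nitro group.
Ester appears at: CH(COOCH3), CH(OCOCH3) → 2.

2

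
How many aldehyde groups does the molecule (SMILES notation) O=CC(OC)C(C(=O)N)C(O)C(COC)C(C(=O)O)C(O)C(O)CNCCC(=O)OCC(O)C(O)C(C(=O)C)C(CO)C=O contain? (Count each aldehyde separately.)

Working along the chain:
  OHC: terminal –CHO: carbonyl C bonded to H and C → aldehyde.
  CH(OCH3): pendant –OCH3: C–O–C with sp³ C, no adjacent C=O → ether.
  CH(CONH2): pendant –CONH2: carbonyl C bonded to C and N → amide.
  CH(OH): –OH on an sp³ carbon → alcohol (secondary).
  CH(CH2OCH3): pendant –CH2OCH3: C–O–C linkage → ether.
  CH(COOH): pendant –COOH: carbonyl C bonded to C and –OH → carboxylic acid.
  CH(OH): –OH on an sp³ carbon → alcohol (secondary).
  CH(OH): –OH on an sp³ carbon → alcohol (secondary).
  CH2NHCH2: C–N–C with sp³ carbons and no adjacent C=O → amine (secondary).
  CH2COOCH2: –C(=O)–O–C with C on the carbonyl side → ester.
  CH(OH): –OH on an sp³ carbon → alcohol (secondary).
  CH(OH): –OH on an sp³ carbon → alcohol (secondary).
  CH(COCH3): pendant –COCH3: carbonyl C bonded to two carbons → ketone.
  CH(CH2OH): pendant –CH2OH on an sp³ backbone C → alcohol.
  CHO: terminal –CHO: carbonyl C bonded to H and C → aldehyde.
Aldehyde appears at: OHC, CHO → 2.

2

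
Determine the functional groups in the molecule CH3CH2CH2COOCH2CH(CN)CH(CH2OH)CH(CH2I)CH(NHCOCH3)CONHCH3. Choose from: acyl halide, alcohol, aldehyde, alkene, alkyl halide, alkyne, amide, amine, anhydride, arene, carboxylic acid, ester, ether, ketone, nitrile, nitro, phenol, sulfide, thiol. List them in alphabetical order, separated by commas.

–C(=O)–O–C with C on the carbonyl side → ester.
pendant –C≡N: nitrile.
pendant –CH2OH on an sp³ backbone C → alcohol.
pendant –CH2X: halogen on sp³ carbon → alkyl halide.
pendant –NHC(=O)CH3: N bonded to a carbonyl → amide (not amine).
–C(=O)NHCH3: carbonyl C bonded to C and to N → amide (the N is not an amine).

alcohol, alkyl halide, amide, ester, nitrile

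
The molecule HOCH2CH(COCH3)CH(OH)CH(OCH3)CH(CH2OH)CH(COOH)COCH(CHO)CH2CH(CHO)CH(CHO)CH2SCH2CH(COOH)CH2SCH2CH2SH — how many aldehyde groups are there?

3

Reading the structure from left to right:
  HOCH2: HO– on an sp³ carbon → alcohol.
  CH(COCH3): pendant –COCH3: carbonyl C bonded to two carbons → ketone.
  CH(OH): –OH on an sp³ carbon → alcohol (secondary).
  CH(OCH3): pendant –OCH3: C–O–C with sp³ C, no adjacent C=O → ether.
  CH(CH2OH): pendant –CH2OH on an sp³ backbone C → alcohol.
  CH(COOH): pendant –COOH: carbonyl C bonded to C and –OH → carboxylic acid.
  CO: –C(=O)– with carbon on both sides → ketone.
  CH(CHO): pendant –CHO: carbonyl C bonded to C and H → aldehyde.
  CH(CHO): pendant –CHO: carbonyl C bonded to C and H → aldehyde.
  CH(CHO): pendant –CHO: carbonyl C bonded to C and H → aldehyde.
  CH2SCH2: C–S–C linkage → sulfide (thioether).
  CH(COOH): pendant –COOH: carbonyl C bonded to C and –OH → carboxylic acid.
  CH2SCH2: C–S–C linkage → sulfide (thioether).
  CH2SH: –SH on an sp³ carbon → thiol.
Aldehyde appears at: CH(CHO), CH(CHO), CH(CHO) → 3.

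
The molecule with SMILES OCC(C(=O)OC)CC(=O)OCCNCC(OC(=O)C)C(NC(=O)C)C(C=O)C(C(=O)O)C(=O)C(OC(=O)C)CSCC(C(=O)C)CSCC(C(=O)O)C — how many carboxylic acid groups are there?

HO– on an sp³ carbon → alcohol.
pendant –COOCH3: carbonyl C bonded to C and –OCH3 → ester.
–C(=O)–O–C with C on the carbonyl side → ester.
C–N–C with sp³ carbons and no adjacent C=O → amine (secondary).
pendant –OC(=O)CH3: an acyloxy group → ester.
pendant –NHC(=O)CH3: N bonded to a carbonyl → amide (not amine).
pendant –CHO: carbonyl C bonded to C and H → aldehyde.
pendant –COOH: carbonyl C bonded to C and –OH → carboxylic acid.
–C(=O)– with carbon on both sides → ketone.
pendant –OC(=O)CH3: an acyloxy group → ester.
C–S–C linkage → sulfide (thioether).
pendant –COCH3: carbonyl C bonded to two carbons → ketone.
C–S–C linkage → sulfide (thioether).
pendant –COOH: carbonyl C bonded to C and –OH → carboxylic acid.
Carboxylic acid appears at: CH(COOH), CH(COOH) → 2.

2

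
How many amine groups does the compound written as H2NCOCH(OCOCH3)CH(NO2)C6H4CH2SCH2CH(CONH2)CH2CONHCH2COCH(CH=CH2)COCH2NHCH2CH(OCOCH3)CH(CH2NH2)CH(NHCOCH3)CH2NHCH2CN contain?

3

Working along the chain:
  H2NCO: –C(=O)NH2: carbonyl C bonded to C and to N → amide (the N is not a separate amine).
  CH(OCOCH3): pendant –OC(=O)CH3: an acyloxy group → ester.
  CH(NO2): –NO2 on an sp³ carbon → nitro (the N=O is not a carbonyl).
  C6H4: para-disubstituted benzene ring → arene.
  CH2SCH2: C–S–C linkage → sulfide (thioether).
  CH(CONH2): pendant –CONH2: carbonyl C bonded to C and N → amide.
  CH2CONHCH2: –C(=O)–N– linkage → amide (the N is not an amine).
  CO: –C(=O)– with carbon on both sides → ketone.
  CH(CH=CH2): pendant –CH=CH2: C=C double bond → alkene.
  CO: –C(=O)– with carbon on both sides → ketone.
  CH2NHCH2: C–N–C with sp³ carbons and no adjacent C=O → amine (secondary).
  CH(OCOCH3): pendant –OC(=O)CH3: an acyloxy group → ester.
  CH(CH2NH2): pendant –CH2NH2: N on sp³ C, no adjacent C=O → amine.
  CH(NHCOCH3): pendant –NHC(=O)CH3: N bonded to a carbonyl → amide (not amine).
  CH2NHCH2: C–N–C with sp³ carbons and no adjacent C=O → amine (secondary).
  CN: –C≡N: carbon triple-bonded to nitrogen → nitrile.
Amine appears at: CH2NHCH2, CH(CH2NH2), CH2NHCH2 → 3.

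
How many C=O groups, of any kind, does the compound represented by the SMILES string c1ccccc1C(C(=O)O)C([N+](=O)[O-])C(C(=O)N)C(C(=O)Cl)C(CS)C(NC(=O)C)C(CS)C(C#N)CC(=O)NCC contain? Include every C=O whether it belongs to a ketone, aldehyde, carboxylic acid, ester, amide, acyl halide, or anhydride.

5

CH(COOH): carboxylic acid, 1 C=O (running total 1).
CH(CONH2): amide, 1 C=O (running total 2).
CH(COCl): acyl halide, 1 C=O (running total 3).
CH(NHCOCH3): amide, 1 C=O (running total 4).
CH2CONHCH2: amide, 1 C=O (running total 5).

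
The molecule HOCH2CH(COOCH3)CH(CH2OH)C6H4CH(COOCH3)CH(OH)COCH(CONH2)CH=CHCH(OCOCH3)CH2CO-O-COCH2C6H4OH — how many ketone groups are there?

HO– on an sp³ carbon → alcohol.
pendant –COOCH3: carbonyl C bonded to C and –OCH3 → ester.
pendant –CH2OH on an sp³ backbone C → alcohol.
para-disubstituted benzene ring → arene.
pendant –COOCH3: carbonyl C bonded to C and –OCH3 → ester.
–OH on an sp³ carbon → alcohol (secondary).
–C(=O)– with carbon on both sides → ketone.
pendant –CONH2: carbonyl C bonded to C and N → amide.
C=C double bond → alkene.
pendant –OC(=O)CH3: an acyloxy group → ester.
two acyl groups sharing one oxygen, –C(=O)–O–C(=O)– → anhydride.
–OH attached directly to an aromatic ring → phenol (not alcohol); the ring itself is an arene.
Ketone appears at: CO → 1.

1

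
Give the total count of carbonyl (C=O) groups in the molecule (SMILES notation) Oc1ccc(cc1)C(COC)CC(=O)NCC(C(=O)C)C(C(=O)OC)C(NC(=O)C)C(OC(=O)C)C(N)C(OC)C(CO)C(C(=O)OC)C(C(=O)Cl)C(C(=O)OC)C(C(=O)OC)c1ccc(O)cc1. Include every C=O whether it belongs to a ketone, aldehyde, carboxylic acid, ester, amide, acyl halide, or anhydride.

CH2CONHCH2: amide, 1 C=O (running total 1).
CH(COCH3): ketone, 1 C=O (running total 2).
CH(COOCH3): ester, 1 C=O (running total 3).
CH(NHCOCH3): amide, 1 C=O (running total 4).
CH(OCOCH3): ester, 1 C=O (running total 5).
CH(COOCH3): ester, 1 C=O (running total 6).
CH(COCl): acyl halide, 1 C=O (running total 7).
CH(COOCH3): ester, 1 C=O (running total 8).
CH(COOCH3): ester, 1 C=O (running total 9).

9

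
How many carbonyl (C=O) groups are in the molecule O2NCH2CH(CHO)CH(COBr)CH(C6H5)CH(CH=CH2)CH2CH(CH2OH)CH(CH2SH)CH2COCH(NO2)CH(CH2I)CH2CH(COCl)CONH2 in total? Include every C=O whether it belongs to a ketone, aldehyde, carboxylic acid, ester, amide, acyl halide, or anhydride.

CH(CHO): aldehyde, 1 C=O (running total 1).
CH(COBr): acyl halide, 1 C=O (running total 2).
CO: ketone, 1 C=O (running total 3).
CH(COCl): acyl halide, 1 C=O (running total 4).
CONH2: amide, 1 C=O (running total 5).

5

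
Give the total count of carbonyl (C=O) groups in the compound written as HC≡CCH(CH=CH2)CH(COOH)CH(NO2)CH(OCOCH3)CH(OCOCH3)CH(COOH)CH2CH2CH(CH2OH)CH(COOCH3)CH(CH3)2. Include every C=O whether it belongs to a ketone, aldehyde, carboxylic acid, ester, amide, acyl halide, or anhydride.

CH(COOH): carboxylic acid, 1 C=O (running total 1).
CH(OCOCH3): ester, 1 C=O (running total 2).
CH(OCOCH3): ester, 1 C=O (running total 3).
CH(COOH): carboxylic acid, 1 C=O (running total 4).
CH(COOCH3): ester, 1 C=O (running total 5).

5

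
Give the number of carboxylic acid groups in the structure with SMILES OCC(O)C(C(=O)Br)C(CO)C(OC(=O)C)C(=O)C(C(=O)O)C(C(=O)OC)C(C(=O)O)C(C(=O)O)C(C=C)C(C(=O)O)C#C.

Reading the structure from left to right:
  HOCH2: HO– on an sp³ carbon → alcohol.
  CH(OH): –OH on an sp³ carbon → alcohol (secondary).
  CH(COBr): pendant –C(=O)X: carbonyl C bonded to C and halogen → acyl halide.
  CH(CH2OH): pendant –CH2OH on an sp³ backbone C → alcohol.
  CH(OCOCH3): pendant –OC(=O)CH3: an acyloxy group → ester.
  CO: –C(=O)– with carbon on both sides → ketone.
  CH(COOH): pendant –COOH: carbonyl C bonded to C and –OH → carboxylic acid.
  CH(COOCH3): pendant –COOCH3: carbonyl C bonded to C and –OCH3 → ester.
  CH(COOH): pendant –COOH: carbonyl C bonded to C and –OH → carboxylic acid.
  CH(COOH): pendant –COOH: carbonyl C bonded to C and –OH → carboxylic acid.
  CH(CH=CH2): pendant –CH=CH2: C=C double bond → alkene.
  CH(COOH): pendant –COOH: carbonyl C bonded to C and –OH → carboxylic acid.
  C≡CH: C≡C triple bond → alkyne.
Carboxylic acid appears at: CH(COOH), CH(COOH), CH(COOH), CH(COOH) → 4.

4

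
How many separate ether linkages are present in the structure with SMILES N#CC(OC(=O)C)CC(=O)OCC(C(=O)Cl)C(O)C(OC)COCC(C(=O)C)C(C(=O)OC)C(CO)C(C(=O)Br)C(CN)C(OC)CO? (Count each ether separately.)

3

Working along the chain:
  N≡C: N≡C–: carbon triple-bonded to nitrogen → nitrile.
  CH(OCOCH3): pendant –OC(=O)CH3: an acyloxy group → ester.
  CH2COOCH2: –C(=O)–O–C with C on the carbonyl side → ester.
  CH(COCl): pendant –C(=O)X: carbonyl C bonded to C and halogen → acyl halide.
  CH(OH): –OH on an sp³ carbon → alcohol (secondary).
  CH(OCH3): pendant –OCH3: C–O–C with sp³ C, no adjacent C=O → ether.
  CH2OCH2: C–O–C with sp³ carbons on both sides and no adjacent C=O → ether.
  CH(COCH3): pendant –COCH3: carbonyl C bonded to two carbons → ketone.
  CH(COOCH3): pendant –COOCH3: carbonyl C bonded to C and –OCH3 → ester.
  CH(CH2OH): pendant –CH2OH on an sp³ backbone C → alcohol.
  CH(COBr): pendant –C(=O)X: carbonyl C bonded to C and halogen → acyl halide.
  CH(CH2NH2): pendant –CH2NH2: N on sp³ C, no adjacent C=O → amine.
  CH(OCH3): pendant –OCH3: C–O–C with sp³ C, no adjacent C=O → ether.
  CH2OH: –OH on an sp³ carbon → alcohol.
Ether appears at: CH(OCH3), CH2OCH2, CH(OCH3) → 3.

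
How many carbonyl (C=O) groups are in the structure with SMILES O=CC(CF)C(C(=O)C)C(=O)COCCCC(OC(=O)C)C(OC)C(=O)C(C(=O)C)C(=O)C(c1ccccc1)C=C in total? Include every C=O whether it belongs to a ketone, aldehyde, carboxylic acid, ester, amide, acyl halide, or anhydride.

OHC: aldehyde, 1 C=O (running total 1).
CH(COCH3): ketone, 1 C=O (running total 2).
CO: ketone, 1 C=O (running total 3).
CH(OCOCH3): ester, 1 C=O (running total 4).
CO: ketone, 1 C=O (running total 5).
CH(COCH3): ketone, 1 C=O (running total 6).
CO: ketone, 1 C=O (running total 7).

7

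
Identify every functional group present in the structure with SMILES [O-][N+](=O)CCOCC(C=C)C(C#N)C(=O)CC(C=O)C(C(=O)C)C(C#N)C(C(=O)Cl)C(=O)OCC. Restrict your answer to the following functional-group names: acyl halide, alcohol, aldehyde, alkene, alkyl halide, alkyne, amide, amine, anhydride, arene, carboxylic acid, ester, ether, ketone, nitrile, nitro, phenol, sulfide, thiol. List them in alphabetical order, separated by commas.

acyl halide, aldehyde, alkene, ester, ether, ketone, nitrile, nitro

–NO2 on carbon → nitro group.
C–O–C with sp³ carbons on both sides and no adjacent C=O → ether.
pendant –CH=CH2: C=C double bond → alkene.
pendant –C≡N: nitrile.
–C(=O)– with carbon on both sides → ketone.
pendant –CHO: carbonyl C bonded to C and H → aldehyde.
pendant –COCH3: carbonyl C bonded to two carbons → ketone.
pendant –C≡N: nitrile.
pendant –C(=O)X: carbonyl C bonded to C and halogen → acyl halide.
–C(=O)OCH2CH3: carbonyl C bonded to C and to –OEt → ester.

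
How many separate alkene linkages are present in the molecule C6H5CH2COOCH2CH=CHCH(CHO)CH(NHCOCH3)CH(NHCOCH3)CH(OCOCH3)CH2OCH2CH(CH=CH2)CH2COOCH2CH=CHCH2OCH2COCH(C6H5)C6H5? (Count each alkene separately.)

C6H5– phenyl ring → arene.
–C(=O)–O–C with C on the carbonyl side → ester.
C=C double bond → alkene.
pendant –CHO: carbonyl C bonded to C and H → aldehyde.
pendant –NHC(=O)CH3: N bonded to a carbonyl → amide (not amine).
pendant –NHC(=O)CH3: N bonded to a carbonyl → amide (not amine).
pendant –OC(=O)CH3: an acyloxy group → ester.
C–O–C with sp³ carbons on both sides and no adjacent C=O → ether.
pendant –CH=CH2: C=C double bond → alkene.
–C(=O)–O–C with C on the carbonyl side → ester.
C=C double bond → alkene.
C–O–C with sp³ carbons on both sides and no adjacent C=O → ether.
–C(=O)– with carbon on both sides → ketone.
pendant –C6H5: benzene ring → arene.
–C6H5 phenyl ring → arene.
Alkene appears at: CH=CH, CH(CH=CH2), CH=CH → 3.

3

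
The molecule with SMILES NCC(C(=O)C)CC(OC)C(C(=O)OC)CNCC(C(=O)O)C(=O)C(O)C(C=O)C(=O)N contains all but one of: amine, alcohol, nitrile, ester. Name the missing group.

nitrile

alcohol: present (CH(OH) — –OH on an sp³ carbon → alcohol (secondary)).
amine: present (H2NCH2 — –NH2 on an sp³ carbon with no adjacent C=O → amine).
ester: present (CH(COOCH3) — pendant –COOCH3: carbonyl C bonded to C and –OCH3 → ester).
nitrile: no segment matches this pattern.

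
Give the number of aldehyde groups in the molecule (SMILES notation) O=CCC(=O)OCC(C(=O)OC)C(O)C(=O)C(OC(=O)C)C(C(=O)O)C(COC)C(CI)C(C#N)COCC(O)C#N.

terminal –CHO: carbonyl C bonded to H and C → aldehyde.
–C(=O)–O–C with C on the carbonyl side → ester.
pendant –COOCH3: carbonyl C bonded to C and –OCH3 → ester.
–OH on an sp³ carbon → alcohol (secondary).
–C(=O)– with carbon on both sides → ketone.
pendant –OC(=O)CH3: an acyloxy group → ester.
pendant –COOH: carbonyl C bonded to C and –OH → carboxylic acid.
pendant –CH2OCH3: C–O–C linkage → ether.
pendant –CH2X: halogen on sp³ carbon → alkyl halide.
pendant –C≡N: nitrile.
C–O–C with sp³ carbons on both sides and no adjacent C=O → ether.
–OH on an sp³ carbon → alcohol (secondary).
–C≡N: carbon triple-bonded to nitrogen → nitrile.
Aldehyde appears at: OHC → 1.

1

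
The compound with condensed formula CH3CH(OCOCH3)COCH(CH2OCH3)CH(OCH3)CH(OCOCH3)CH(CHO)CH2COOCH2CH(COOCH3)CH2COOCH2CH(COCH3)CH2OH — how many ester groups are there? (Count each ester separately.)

Reading the structure from left to right:
  CH(OCOCH3): pendant –OC(=O)CH3: an acyloxy group → ester.
  CO: –C(=O)– with carbon on both sides → ketone.
  CH(CH2OCH3): pendant –CH2OCH3: C–O–C linkage → ether.
  CH(OCH3): pendant –OCH3: C–O–C with sp³ C, no adjacent C=O → ether.
  CH(OCOCH3): pendant –OC(=O)CH3: an acyloxy group → ester.
  CH(CHO): pendant –CHO: carbonyl C bonded to C and H → aldehyde.
  CH2COOCH2: –C(=O)–O–C with C on the carbonyl side → ester.
  CH(COOCH3): pendant –COOCH3: carbonyl C bonded to C and –OCH3 → ester.
  CH2COOCH2: –C(=O)–O–C with C on the carbonyl side → ester.
  CH(COCH3): pendant –COCH3: carbonyl C bonded to two carbons → ketone.
  CH2OH: –OH on an sp³ carbon → alcohol.
Ester appears at: CH(OCOCH3), CH(OCOCH3), CH2COOCH2, CH(COOCH3), CH2COOCH2 → 5.

5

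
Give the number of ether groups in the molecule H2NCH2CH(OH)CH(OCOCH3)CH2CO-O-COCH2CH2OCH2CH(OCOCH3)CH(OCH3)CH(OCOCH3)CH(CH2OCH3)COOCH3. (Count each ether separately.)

Reading the structure from left to right:
  H2NCH2: –NH2 on an sp³ carbon with no adjacent C=O → amine.
  CH(OH): –OH on an sp³ carbon → alcohol (secondary).
  CH(OCOCH3): pendant –OC(=O)CH3: an acyloxy group → ester.
  CH2CO-O-COCH2: two acyl groups sharing one oxygen, –C(=O)–O–C(=O)– → anhydride.
  CH2OCH2: C–O–C with sp³ carbons on both sides and no adjacent C=O → ether.
  CH(OCOCH3): pendant –OC(=O)CH3: an acyloxy group → ester.
  CH(OCH3): pendant –OCH3: C–O–C with sp³ C, no adjacent C=O → ether.
  CH(OCOCH3): pendant –OC(=O)CH3: an acyloxy group → ester.
  CH(CH2OCH3): pendant –CH2OCH3: C–O–C linkage → ether.
  COOCH3: –C(=O)OCH3: carbonyl C bonded to C and to –OCH3 → ester (not ketone + ether).
Ether appears at: CH2OCH2, CH(OCH3), CH(CH2OCH3) → 3.

3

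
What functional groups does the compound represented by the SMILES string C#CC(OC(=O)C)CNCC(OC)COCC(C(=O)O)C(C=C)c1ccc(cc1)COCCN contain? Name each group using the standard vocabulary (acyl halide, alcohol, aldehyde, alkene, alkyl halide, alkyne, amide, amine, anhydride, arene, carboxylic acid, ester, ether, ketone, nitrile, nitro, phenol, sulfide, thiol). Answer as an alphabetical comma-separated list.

Reading the structure from left to right:
  HC≡C: C≡C triple bond → alkyne.
  CH(OCOCH3): pendant –OC(=O)CH3: an acyloxy group → ester.
  CH2NHCH2: C–N–C with sp³ carbons and no adjacent C=O → amine (secondary).
  CH(OCH3): pendant –OCH3: C–O–C with sp³ C, no adjacent C=O → ether.
  CH2OCH2: C–O–C with sp³ carbons on both sides and no adjacent C=O → ether.
  CH(COOH): pendant –COOH: carbonyl C bonded to C and –OH → carboxylic acid.
  CH(CH=CH2): pendant –CH=CH2: C=C double bond → alkene.
  C6H4: para-disubstituted benzene ring → arene.
  CH2OCH2: C–O–C with sp³ carbons on both sides and no adjacent C=O → ether.
  CH2NH2: –NH2 on an sp³ carbon with no adjacent C=O → amine.

alkene, alkyne, amine, arene, carboxylic acid, ester, ether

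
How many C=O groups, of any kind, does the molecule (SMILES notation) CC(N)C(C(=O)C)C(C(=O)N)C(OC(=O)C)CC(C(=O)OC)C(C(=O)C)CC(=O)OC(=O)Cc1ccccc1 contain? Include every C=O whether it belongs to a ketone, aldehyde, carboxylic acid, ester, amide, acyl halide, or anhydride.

7

CH(COCH3): ketone, 1 C=O (running total 1).
CH(CONH2): amide, 1 C=O (running total 2).
CH(OCOCH3): ester, 1 C=O (running total 3).
CH(COOCH3): ester, 1 C=O (running total 4).
CH(COCH3): ketone, 1 C=O (running total 5).
CH2CO-O-COCH2: anhydride, 2 C=O (running total 7).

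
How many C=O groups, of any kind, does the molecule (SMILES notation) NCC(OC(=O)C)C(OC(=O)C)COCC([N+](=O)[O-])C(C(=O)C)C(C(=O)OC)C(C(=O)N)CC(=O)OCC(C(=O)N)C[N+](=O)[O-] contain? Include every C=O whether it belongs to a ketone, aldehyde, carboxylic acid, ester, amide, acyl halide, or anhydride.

7

CH(OCOCH3): ester, 1 C=O (running total 1).
CH(OCOCH3): ester, 1 C=O (running total 2).
CH(COCH3): ketone, 1 C=O (running total 3).
CH(COOCH3): ester, 1 C=O (running total 4).
CH(CONH2): amide, 1 C=O (running total 5).
CH2COOCH2: ester, 1 C=O (running total 6).
CH(CONH2): amide, 1 C=O (running total 7).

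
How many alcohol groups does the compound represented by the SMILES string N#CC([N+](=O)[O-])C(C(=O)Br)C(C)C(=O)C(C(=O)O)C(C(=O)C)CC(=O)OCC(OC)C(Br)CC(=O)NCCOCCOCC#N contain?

N≡C–: carbon triple-bonded to nitrogen → nitrile.
–NO2 on an sp³ carbon → nitro (the N=O is not a carbonyl).
pendant –C(=O)X: carbonyl C bonded to C and halogen → acyl halide.
–C(=O)– with carbon on both sides → ketone.
pendant –COOH: carbonyl C bonded to C and –OH → carboxylic acid.
pendant –COCH3: carbonyl C bonded to two carbons → ketone.
–C(=O)–O–C with C on the carbonyl side → ester.
pendant –OCH3: C–O–C with sp³ C, no adjacent C=O → ether.
halogen on an sp³ carbon → alkyl halide.
–C(=O)–N– linkage → amide (the N is not an amine).
C–O–C with sp³ carbons on both sides and no adjacent C=O → ether.
C–O–C with sp³ carbons on both sides and no adjacent C=O → ether.
–C≡N: carbon triple-bonded to nitrogen → nitrile.
No segment is a alcohol: CO is ketone, not alcohol; CH(COOH) is carboxylic acid, not alcohol; CH(COCH3) is ketone, not alcohol. → 0.

0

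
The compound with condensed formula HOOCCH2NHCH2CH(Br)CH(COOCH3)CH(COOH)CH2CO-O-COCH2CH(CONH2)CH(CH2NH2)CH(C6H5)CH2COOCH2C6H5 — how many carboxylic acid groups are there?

Taking each segment in turn:
  HOOC: –COOH: carbonyl C bonded to –OH and C → carboxylic acid (the –OH is not a separate alcohol).
  CH2NHCH2: C–N–C with sp³ carbons and no adjacent C=O → amine (secondary).
  CH(Br): halogen on an sp³ carbon → alkyl halide.
  CH(COOCH3): pendant –COOCH3: carbonyl C bonded to C and –OCH3 → ester.
  CH(COOH): pendant –COOH: carbonyl C bonded to C and –OH → carboxylic acid.
  CH2CO-O-COCH2: two acyl groups sharing one oxygen, –C(=O)–O–C(=O)– → anhydride.
  CH(CONH2): pendant –CONH2: carbonyl C bonded to C and N → amide.
  CH(CH2NH2): pendant –CH2NH2: N on sp³ C, no adjacent C=O → amine.
  CH(C6H5): pendant –C6H5: benzene ring → arene.
  CH2COOCH2: –C(=O)–O–C with C on the carbonyl side → ester.
  C6H5: –C6H5 phenyl ring → arene.
Carboxylic acid appears at: HOOC, CH(COOH) → 2.

2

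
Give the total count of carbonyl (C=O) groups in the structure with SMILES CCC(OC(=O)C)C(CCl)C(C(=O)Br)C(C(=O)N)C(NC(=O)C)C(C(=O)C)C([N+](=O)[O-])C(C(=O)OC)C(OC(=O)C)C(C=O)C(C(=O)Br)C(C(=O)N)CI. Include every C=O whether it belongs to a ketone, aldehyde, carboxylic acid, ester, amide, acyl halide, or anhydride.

10

CH(OCOCH3): ester, 1 C=O (running total 1).
CH(COBr): acyl halide, 1 C=O (running total 2).
CH(CONH2): amide, 1 C=O (running total 3).
CH(NHCOCH3): amide, 1 C=O (running total 4).
CH(COCH3): ketone, 1 C=O (running total 5).
CH(COOCH3): ester, 1 C=O (running total 6).
CH(OCOCH3): ester, 1 C=O (running total 7).
CH(CHO): aldehyde, 1 C=O (running total 8).
CH(COBr): acyl halide, 1 C=O (running total 9).
CH(CONH2): amide, 1 C=O (running total 10).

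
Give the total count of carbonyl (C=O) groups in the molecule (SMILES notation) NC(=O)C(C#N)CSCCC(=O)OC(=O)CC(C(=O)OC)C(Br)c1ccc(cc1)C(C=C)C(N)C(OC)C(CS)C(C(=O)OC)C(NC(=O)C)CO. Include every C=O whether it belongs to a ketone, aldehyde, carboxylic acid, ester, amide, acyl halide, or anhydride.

H2NCO: amide, 1 C=O (running total 1).
CH2CO-O-COCH2: anhydride, 2 C=O (running total 3).
CH(COOCH3): ester, 1 C=O (running total 4).
CH(COOCH3): ester, 1 C=O (running total 5).
CH(NHCOCH3): amide, 1 C=O (running total 6).

6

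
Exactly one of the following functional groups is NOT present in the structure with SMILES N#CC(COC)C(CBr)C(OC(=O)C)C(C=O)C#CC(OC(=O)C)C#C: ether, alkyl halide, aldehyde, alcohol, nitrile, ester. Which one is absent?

alkyl halide: present (CH(CH2Br) — pendant –CH2X: halogen on sp³ carbon → alkyl halide).
aldehyde: present (CH(CHO) — pendant –CHO: carbonyl C bonded to C and H → aldehyde).
ether: present (CH(CH2OCH3) — pendant –CH2OCH3: C–O–C linkage → ether).
ester: present (CH(OCOCH3) — pendant –OC(=O)CH3: an acyloxy group → ester).
nitrile: present (N≡C — N≡C–: carbon triple-bonded to nitrogen → nitrile).
alcohol: no segment matches this pattern.

alcohol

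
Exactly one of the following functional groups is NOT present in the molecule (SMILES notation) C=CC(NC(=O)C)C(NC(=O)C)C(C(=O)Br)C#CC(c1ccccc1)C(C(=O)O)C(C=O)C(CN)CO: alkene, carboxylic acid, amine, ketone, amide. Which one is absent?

amine: present (CH(CH2NH2) — pendant –CH2NH2: N on sp³ C, no adjacent C=O → amine).
carboxylic acid: present (CH(COOH) — pendant –COOH: carbonyl C bonded to C and –OH → carboxylic acid).
alkene: present (CH2=CH — C=C double bond → alkene).
amide: present (CH(NHCOCH3) — pendant –NHC(=O)CH3: N bonded to a carbonyl → amide (not amine)).
ketone: absent. In CH(NHCOCH3), the C=O is bonded to nitrogen, which defines an amide, not a ketone. In CH(COOH), the C=O bears an –OH, making it a carboxylic acid rather than a ketone. In CH(CHO), the carbonyl carbon carries an H, so it is an aldehyde, not a ketone. In CH(COBr), the C=O is bonded to a halogen, which defines an acyl halide, not a ketone.

ketone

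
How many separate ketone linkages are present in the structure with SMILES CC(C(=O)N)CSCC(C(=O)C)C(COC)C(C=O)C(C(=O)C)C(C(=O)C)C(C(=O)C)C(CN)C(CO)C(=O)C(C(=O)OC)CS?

5

Reading the structure from left to right:
  CH(CONH2): pendant –CONH2: carbonyl C bonded to C and N → amide.
  CH2SCH2: C–S–C linkage → sulfide (thioether).
  CH(COCH3): pendant –COCH3: carbonyl C bonded to two carbons → ketone.
  CH(CH2OCH3): pendant –CH2OCH3: C–O–C linkage → ether.
  CH(CHO): pendant –CHO: carbonyl C bonded to C and H → aldehyde.
  CH(COCH3): pendant –COCH3: carbonyl C bonded to two carbons → ketone.
  CH(COCH3): pendant –COCH3: carbonyl C bonded to two carbons → ketone.
  CH(COCH3): pendant –COCH3: carbonyl C bonded to two carbons → ketone.
  CH(CH2NH2): pendant –CH2NH2: N on sp³ C, no adjacent C=O → amine.
  CH(CH2OH): pendant –CH2OH on an sp³ backbone C → alcohol.
  CO: –C(=O)– with carbon on both sides → ketone.
  CH(COOCH3): pendant –COOCH3: carbonyl C bonded to C and –OCH3 → ester.
  CH2SH: –SH on an sp³ carbon → thiol.
Ketone appears at: CH(COCH3), CH(COCH3), CH(COCH3), CH(COCH3), CO → 5.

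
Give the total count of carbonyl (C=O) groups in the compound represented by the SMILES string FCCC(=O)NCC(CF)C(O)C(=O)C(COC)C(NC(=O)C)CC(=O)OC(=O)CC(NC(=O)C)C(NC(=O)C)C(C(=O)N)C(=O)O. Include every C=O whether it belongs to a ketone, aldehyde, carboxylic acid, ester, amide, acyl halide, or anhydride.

CH2CONHCH2: amide, 1 C=O (running total 1).
CO: ketone, 1 C=O (running total 2).
CH(NHCOCH3): amide, 1 C=O (running total 3).
CH2CO-O-COCH2: anhydride, 2 C=O (running total 5).
CH(NHCOCH3): amide, 1 C=O (running total 6).
CH(NHCOCH3): amide, 1 C=O (running total 7).
CH(CONH2): amide, 1 C=O (running total 8).
COOH: carboxylic acid, 1 C=O (running total 9).

9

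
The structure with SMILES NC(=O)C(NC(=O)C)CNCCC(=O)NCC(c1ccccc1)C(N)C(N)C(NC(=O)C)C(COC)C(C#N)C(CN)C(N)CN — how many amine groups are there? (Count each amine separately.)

6

Taking each segment in turn:
  H2NCO: –C(=O)NH2: carbonyl C bonded to C and to N → amide (the N is not a separate amine).
  CH(NHCOCH3): pendant –NHC(=O)CH3: N bonded to a carbonyl → amide (not amine).
  CH2NHCH2: C–N–C with sp³ carbons and no adjacent C=O → amine (secondary).
  CH2CONHCH2: –C(=O)–N– linkage → amide (the N is not an amine).
  CH(C6H5): pendant –C6H5: benzene ring → arene.
  CH(NH2): –NH2 on an sp³ carbon with no adjacent C=O → amine.
  CH(NH2): –NH2 on an sp³ carbon with no adjacent C=O → amine.
  CH(NHCOCH3): pendant –NHC(=O)CH3: N bonded to a carbonyl → amide (not amine).
  CH(CH2OCH3): pendant –CH2OCH3: C–O–C linkage → ether.
  CH(CN): pendant –C≡N: nitrile.
  CH(CH2NH2): pendant –CH2NH2: N on sp³ C, no adjacent C=O → amine.
  CH(NH2): –NH2 on an sp³ carbon with no adjacent C=O → amine.
  CH2NH2: –NH2 on an sp³ carbon with no adjacent C=O → amine.
Amine appears at: CH2NHCH2, CH(NH2), CH(NH2), CH(CH2NH2), CH(NH2), CH2NH2 → 6.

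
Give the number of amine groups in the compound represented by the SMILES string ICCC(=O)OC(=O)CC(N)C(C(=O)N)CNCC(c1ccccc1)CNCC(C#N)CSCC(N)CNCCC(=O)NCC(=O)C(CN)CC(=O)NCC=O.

6

halogen on an sp³ carbon → alkyl halide.
two acyl groups sharing one oxygen, –C(=O)–O–C(=O)– → anhydride.
–NH2 on an sp³ carbon with no adjacent C=O → amine.
pendant –CONH2: carbonyl C bonded to C and N → amide.
C–N–C with sp³ carbons and no adjacent C=O → amine (secondary).
pendant –C6H5: benzene ring → arene.
C–N–C with sp³ carbons and no adjacent C=O → amine (secondary).
pendant –C≡N: nitrile.
C–S–C linkage → sulfide (thioether).
–NH2 on an sp³ carbon with no adjacent C=O → amine.
C–N–C with sp³ carbons and no adjacent C=O → amine (secondary).
–C(=O)–N– linkage → amide (the N is not an amine).
–C(=O)– with carbon on both sides → ketone.
pendant –CH2NH2: N on sp³ C, no adjacent C=O → amine.
–C(=O)–N– linkage → amide (the N is not an amine).
terminal –CHO: carbonyl C bonded to H and C → aldehyde.
Amine appears at: CH(NH2), CH2NHCH2, CH2NHCH2, CH(NH2), CH2NHCH2, CH(CH2NH2) → 6.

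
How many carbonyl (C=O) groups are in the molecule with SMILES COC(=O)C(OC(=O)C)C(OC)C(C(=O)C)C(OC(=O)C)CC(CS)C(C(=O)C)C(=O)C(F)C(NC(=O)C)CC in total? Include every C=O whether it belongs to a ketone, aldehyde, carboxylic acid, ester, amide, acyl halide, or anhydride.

7

CH3OOC: ester, 1 C=O (running total 1).
CH(OCOCH3): ester, 1 C=O (running total 2).
CH(COCH3): ketone, 1 C=O (running total 3).
CH(OCOCH3): ester, 1 C=O (running total 4).
CH(COCH3): ketone, 1 C=O (running total 5).
CO: ketone, 1 C=O (running total 6).
CH(NHCOCH3): amide, 1 C=O (running total 7).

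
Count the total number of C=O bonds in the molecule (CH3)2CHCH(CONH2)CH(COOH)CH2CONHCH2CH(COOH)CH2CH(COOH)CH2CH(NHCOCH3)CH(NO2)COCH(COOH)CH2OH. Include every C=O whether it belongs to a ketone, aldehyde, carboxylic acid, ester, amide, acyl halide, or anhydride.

CH(CONH2): amide, 1 C=O (running total 1).
CH(COOH): carboxylic acid, 1 C=O (running total 2).
CH2CONHCH2: amide, 1 C=O (running total 3).
CH(COOH): carboxylic acid, 1 C=O (running total 4).
CH(COOH): carboxylic acid, 1 C=O (running total 5).
CH(NHCOCH3): amide, 1 C=O (running total 6).
CO: ketone, 1 C=O (running total 7).
CH(COOH): carboxylic acid, 1 C=O (running total 8).

8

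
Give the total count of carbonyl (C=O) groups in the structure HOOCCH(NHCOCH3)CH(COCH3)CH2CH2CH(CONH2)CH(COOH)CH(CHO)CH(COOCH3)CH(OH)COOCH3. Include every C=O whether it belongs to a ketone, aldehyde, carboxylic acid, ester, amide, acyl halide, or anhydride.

8

HOOC: carboxylic acid, 1 C=O (running total 1).
CH(NHCOCH3): amide, 1 C=O (running total 2).
CH(COCH3): ketone, 1 C=O (running total 3).
CH(CONH2): amide, 1 C=O (running total 4).
CH(COOH): carboxylic acid, 1 C=O (running total 5).
CH(CHO): aldehyde, 1 C=O (running total 6).
CH(COOCH3): ester, 1 C=O (running total 7).
COOCH3: ester, 1 C=O (running total 8).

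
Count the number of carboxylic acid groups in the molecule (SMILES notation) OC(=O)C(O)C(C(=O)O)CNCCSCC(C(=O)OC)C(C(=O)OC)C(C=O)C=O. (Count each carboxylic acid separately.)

2

–COOH: carbonyl C bonded to –OH and C → carboxylic acid (the –OH is not a separate alcohol).
–OH on an sp³ carbon → alcohol (secondary).
pendant –COOH: carbonyl C bonded to C and –OH → carboxylic acid.
C–N–C with sp³ carbons and no adjacent C=O → amine (secondary).
C–S–C linkage → sulfide (thioether).
pendant –COOCH3: carbonyl C bonded to C and –OCH3 → ester.
pendant –COOCH3: carbonyl C bonded to C and –OCH3 → ester.
pendant –CHO: carbonyl C bonded to C and H → aldehyde.
terminal –CHO: carbonyl C bonded to H and C → aldehyde.
Carboxylic acid appears at: HOOC, CH(COOH) → 2.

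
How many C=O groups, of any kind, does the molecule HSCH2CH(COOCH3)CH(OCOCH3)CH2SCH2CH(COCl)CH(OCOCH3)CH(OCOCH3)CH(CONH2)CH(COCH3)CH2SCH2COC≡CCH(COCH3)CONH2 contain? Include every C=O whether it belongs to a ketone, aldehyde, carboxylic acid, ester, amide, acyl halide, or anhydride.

10

CH(COOCH3): ester, 1 C=O (running total 1).
CH(OCOCH3): ester, 1 C=O (running total 2).
CH(COCl): acyl halide, 1 C=O (running total 3).
CH(OCOCH3): ester, 1 C=O (running total 4).
CH(OCOCH3): ester, 1 C=O (running total 5).
CH(CONH2): amide, 1 C=O (running total 6).
CH(COCH3): ketone, 1 C=O (running total 7).
CO: ketone, 1 C=O (running total 8).
CH(COCH3): ketone, 1 C=O (running total 9).
CONH2: amide, 1 C=O (running total 10).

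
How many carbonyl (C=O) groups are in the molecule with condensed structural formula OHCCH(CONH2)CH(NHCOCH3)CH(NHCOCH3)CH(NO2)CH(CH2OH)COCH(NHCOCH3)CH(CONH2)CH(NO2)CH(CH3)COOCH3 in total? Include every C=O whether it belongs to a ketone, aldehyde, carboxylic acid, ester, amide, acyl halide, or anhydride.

OHC: aldehyde, 1 C=O (running total 1).
CH(CONH2): amide, 1 C=O (running total 2).
CH(NHCOCH3): amide, 1 C=O (running total 3).
CH(NHCOCH3): amide, 1 C=O (running total 4).
CO: ketone, 1 C=O (running total 5).
CH(NHCOCH3): amide, 1 C=O (running total 6).
CH(CONH2): amide, 1 C=O (running total 7).
COOCH3: ester, 1 C=O (running total 8).

8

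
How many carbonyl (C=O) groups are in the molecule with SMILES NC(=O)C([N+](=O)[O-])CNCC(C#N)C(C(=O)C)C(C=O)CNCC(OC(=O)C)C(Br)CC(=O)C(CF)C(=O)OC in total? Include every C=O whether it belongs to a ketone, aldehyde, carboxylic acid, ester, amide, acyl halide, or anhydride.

H2NCO: amide, 1 C=O (running total 1).
CH(COCH3): ketone, 1 C=O (running total 2).
CH(CHO): aldehyde, 1 C=O (running total 3).
CH(OCOCH3): ester, 1 C=O (running total 4).
CO: ketone, 1 C=O (running total 5).
COOCH3: ester, 1 C=O (running total 6).

6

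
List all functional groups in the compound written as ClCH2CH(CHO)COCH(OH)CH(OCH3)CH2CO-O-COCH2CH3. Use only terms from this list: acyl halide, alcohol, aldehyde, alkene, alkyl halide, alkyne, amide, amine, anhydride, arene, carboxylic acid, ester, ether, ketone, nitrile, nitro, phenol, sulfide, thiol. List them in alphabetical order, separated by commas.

halogen on an sp³ carbon → alkyl halide.
pendant –CHO: carbonyl C bonded to C and H → aldehyde.
–C(=O)– with carbon on both sides → ketone.
–OH on an sp³ carbon → alcohol (secondary).
pendant –OCH3: C–O–C with sp³ C, no adjacent C=O → ether.
two acyl groups sharing one oxygen, –C(=O)–O–C(=O)– → anhydride.

alcohol, aldehyde, alkyl halide, anhydride, ether, ketone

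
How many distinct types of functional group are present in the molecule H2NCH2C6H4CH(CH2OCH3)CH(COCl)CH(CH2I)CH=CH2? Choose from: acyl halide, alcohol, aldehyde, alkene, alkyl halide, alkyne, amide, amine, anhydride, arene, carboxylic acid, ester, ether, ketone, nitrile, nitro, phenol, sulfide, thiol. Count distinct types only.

6

Working along the chain:
  H2NCH2: –NH2 on an sp³ carbon with no adjacent C=O → amine.
  C6H4: para-disubstituted benzene ring → arene.
  CH(CH2OCH3): pendant –CH2OCH3: C–O–C linkage → ether.
  CH(COCl): pendant –C(=O)X: carbonyl C bonded to C and halogen → acyl halide.
  CH(CH2I): pendant –CH2X: halogen on sp³ carbon → alkyl halide.
  CH=CH2: C=C double bond → alkene.
Distinct types present: acyl halide, alkene, alkyl halide, amine, arene, ether.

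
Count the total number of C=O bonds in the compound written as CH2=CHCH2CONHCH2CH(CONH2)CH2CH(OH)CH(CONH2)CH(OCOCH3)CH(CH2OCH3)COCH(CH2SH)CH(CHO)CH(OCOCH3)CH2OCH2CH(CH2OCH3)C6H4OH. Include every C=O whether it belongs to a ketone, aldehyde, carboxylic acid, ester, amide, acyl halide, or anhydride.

CH2CONHCH2: amide, 1 C=O (running total 1).
CH(CONH2): amide, 1 C=O (running total 2).
CH(CONH2): amide, 1 C=O (running total 3).
CH(OCOCH3): ester, 1 C=O (running total 4).
CO: ketone, 1 C=O (running total 5).
CH(CHO): aldehyde, 1 C=O (running total 6).
CH(OCOCH3): ester, 1 C=O (running total 7).

7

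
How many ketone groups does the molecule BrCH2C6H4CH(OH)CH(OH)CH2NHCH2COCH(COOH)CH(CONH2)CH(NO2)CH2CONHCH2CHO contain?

1

halogen on an sp³ carbon → alkyl halide.
para-disubstituted benzene ring → arene.
–OH on an sp³ carbon → alcohol (secondary).
–OH on an sp³ carbon → alcohol (secondary).
C–N–C with sp³ carbons and no adjacent C=O → amine (secondary).
–C(=O)– with carbon on both sides → ketone.
pendant –COOH: carbonyl C bonded to C and –OH → carboxylic acid.
pendant –CONH2: carbonyl C bonded to C and N → amide.
–NO2 on an sp³ carbon → nitro (the N=O is not a carbonyl).
–C(=O)–N– linkage → amide (the N is not an amine).
terminal –CHO: carbonyl C bonded to H and C → aldehyde.
Ketone appears at: CO → 1.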